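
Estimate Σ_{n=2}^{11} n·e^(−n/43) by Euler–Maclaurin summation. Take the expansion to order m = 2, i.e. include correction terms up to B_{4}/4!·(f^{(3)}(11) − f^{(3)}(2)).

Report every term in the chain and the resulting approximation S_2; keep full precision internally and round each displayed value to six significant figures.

S_2 ≈ 54.3541

The integral term ∫_2^11 x·e^(−x/43) dx = 49.1688.
Boundary: ½(f(2) + f(11)) = ½(1.90911 + 8.51715) = 5.21313.
Integral + boundary = 54.3820.
k=1: B_{2}/(2)! × [f^{(1)}(11) − f^{(1)}(2)] = 1/12 × (0.576213 − 0.910156) = -0.0278286.
Running total after k=1: 54.3541.
k=2: B_{4}/(4)! × [f^{(3)}(11) − f^{(3)}(2)] = −1/720 × (0.00114915 − 0.00152475) = 5.21662e-07.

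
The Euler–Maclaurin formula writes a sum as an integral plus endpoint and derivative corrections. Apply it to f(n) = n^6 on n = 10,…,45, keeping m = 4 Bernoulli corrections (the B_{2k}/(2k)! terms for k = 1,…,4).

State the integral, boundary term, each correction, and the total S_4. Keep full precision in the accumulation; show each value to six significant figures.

Integral: ∫_10^45 x^6 dx = 5.33799e+10.
½[f(10) + f(45)] = ½[1.00000e+06 + 8.30377e+09] = 4.15238e+09.
Integral + boundary = 5.75323e+10.
Correction k=1: B_{2}/2! · (f^{(1)}(45) − f^{(1)}(10)) = 1/12 · (1.10717e+09 − 600000) = 9.22141e+07.
After k=1: 5.76245e+10.
Correction k=2: B_{4}/4! · (f^{(3)}(45) − f^{(3)}(10)) = −1/720 · (1.09350e+07 − 120000) = -15020.8.
After k=2: 5.76245e+10.
Correction k=3: B_{6}/6! · (f^{(5)}(45) − f^{(5)}(10)) = 1/30240 · (32400.0 − 7200.00) = 0.833333.
After k=3: 5.76245e+10.
Correction k=4: B_{8}/8! · (f^{(7)}(45) − f^{(7)}(10)) = −1/1209600 · (0.00000 − 0.00000) = 0.00000.

S_4 ≈ 5.76245e+10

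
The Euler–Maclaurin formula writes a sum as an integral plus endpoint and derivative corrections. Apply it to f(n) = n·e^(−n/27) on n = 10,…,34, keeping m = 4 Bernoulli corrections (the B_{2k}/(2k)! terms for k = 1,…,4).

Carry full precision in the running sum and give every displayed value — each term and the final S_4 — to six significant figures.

The integral term ∫_10^34 x·e^(−x/27) dx = 222.264.
½[f(10) + f(34)] = ½[6.90479 + 9.65138] = 8.27808.
So far: 230.542.
Order-1 term: 1/12 · (-0.0735944 − 0.434746) = -0.0423617.
Running total after k=1: 230.499.
Order-2 term: −1/720 · (0.000677824 − 0.00249068) = 2.51785e-06.
Running total after k=2: 230.499.
Order-3 term: 1/30240 · (1.99808e-06 − 6.01508e-06) = -1.32837e-10.
Running total after k=3: 230.499.
Order-4 term: −1/1209600 · (4.20626e-09 − 1.18156e-08) = 6.29082e-15.

S_4 ≈ 230.499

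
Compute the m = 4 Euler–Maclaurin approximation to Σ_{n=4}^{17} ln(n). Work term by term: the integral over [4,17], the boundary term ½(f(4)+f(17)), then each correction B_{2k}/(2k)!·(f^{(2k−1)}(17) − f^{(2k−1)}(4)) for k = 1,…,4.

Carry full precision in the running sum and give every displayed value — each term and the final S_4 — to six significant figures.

S_4 ≈ 31.7133

∫_4^17 ln(x) dx evaluates to 29.6194.
Endpoint term: (f(4) + f(17))/2 = (1.38629 + 2.83321)/2 = 2.10975.
So far: 31.7292.
Correction k=1: B_{2}/2! · (f^{(1)}(17) − f^{(1)}(4)) = 1/12 · (0.0588235 − 0.250000) = -0.0159314.
After k=1: 31.7133.
Correction k=2: B_{4}/4! · (f^{(3)}(17) − f^{(3)}(4)) = −1/720 · (0.000407083 − 0.0312500) = 4.28374e-05.
After k=2: 31.7133.
Correction k=3: B_{6}/6! · (f^{(5)}(17) − f^{(5)}(4)) = 1/30240 · (1.69031e-05 − 0.0234375) = -7.74491e-07.
After k=3: 31.7133.
Correction k=4: B_{8}/8! · (f^{(7)}(17) − f^{(7)}(4)) = −1/1209600 · (1.75465e-06 − 0.0439453) = 3.63290e-08.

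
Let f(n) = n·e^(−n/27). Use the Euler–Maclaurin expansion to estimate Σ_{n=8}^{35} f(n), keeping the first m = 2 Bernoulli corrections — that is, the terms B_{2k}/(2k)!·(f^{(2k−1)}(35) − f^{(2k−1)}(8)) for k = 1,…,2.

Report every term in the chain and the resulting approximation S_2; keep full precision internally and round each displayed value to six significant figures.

The integral term ∫_8^35 x·e^(−x/27) dx = 244.760.
½[f(8) + f(35)] = ½[5.94854 + 9.57401] = 7.76127.
Integral + boundary = 252.521.
Correction k=1: B_{2}/2! · (f^{(1)}(35) − f^{(1)}(8)) = 1/12 · (-0.0810498 − 0.523251) = -0.0503584.
Running total after k=1: 252.471.
Correction k=2: B_{4}/4! · (f^{(3)}(35) − f^{(3)}(8)) = −1/720 · (0.000639282 − 0.00275773) = 2.94229e-06.

S_2 ≈ 252.471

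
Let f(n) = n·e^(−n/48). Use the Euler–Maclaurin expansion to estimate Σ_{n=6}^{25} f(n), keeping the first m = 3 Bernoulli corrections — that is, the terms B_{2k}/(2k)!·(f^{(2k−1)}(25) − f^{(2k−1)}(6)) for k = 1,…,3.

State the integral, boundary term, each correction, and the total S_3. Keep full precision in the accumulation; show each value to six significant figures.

S_3 ≈ 215.999

∫_6^25 x·e^(−x/48) dx evaluates to 205.967.
Boundary: ½(f(6) + f(25)) = ½(5.29498 + 14.8506) = 10.0728.
So far: 216.040.
Order-1 term: 1/12 · (0.284637 − 0.772185) = -0.0406290.
Running total after k=1: 215.999.
Order-2 term: −1/720 · (0.000639187 − 0.00110121) = 6.41692e-07.
Running total after k=2: 215.999.
Order-3 term: 1/30240 · (5.01230e-07 − 8.10444e-07) = -1.02253e-11.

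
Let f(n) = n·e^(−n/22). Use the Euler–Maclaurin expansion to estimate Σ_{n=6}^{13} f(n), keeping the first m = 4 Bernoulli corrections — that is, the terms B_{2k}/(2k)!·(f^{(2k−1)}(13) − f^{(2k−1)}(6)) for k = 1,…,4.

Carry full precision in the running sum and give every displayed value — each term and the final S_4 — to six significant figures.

S_4 ≈ 48.3734

The integral term ∫_6^13 x·e^(−x/22) dx = 42.5169.
Boundary: ½(f(6) + f(13)) = ½(4.56780 + 7.19971) = 5.88375.
Running total after boundary: 48.4006.
Correction k=1: B_{2}/2! · (f^{(1)}(13) − f^{(1)}(6)) = 1/12 · (0.226564 − 0.553673) = -0.0272591.
Running total after k=1: 48.3734.
Correction k=2: B_{4}/4! · (f^{(3)}(13) − f^{(3)}(6)) = −1/720 · (0.00275664 − 0.00428982) = 2.12943e-06.
Running total after k=2: 48.3734.
Correction k=3: B_{6}/6! · (f^{(5)}(13) − f^{(5)}(6)) = 1/30240 · (1.04239e-05 − 1.53630e-05) = -1.63330e-10.
Running total after k=3: 48.3734.
Correction k=4: B_{8}/8! · (f^{(7)}(13) − f^{(7)}(6)) = −1/1209600 · (3.13063e-08 − 4.51709e-08) = 1.14622e-14.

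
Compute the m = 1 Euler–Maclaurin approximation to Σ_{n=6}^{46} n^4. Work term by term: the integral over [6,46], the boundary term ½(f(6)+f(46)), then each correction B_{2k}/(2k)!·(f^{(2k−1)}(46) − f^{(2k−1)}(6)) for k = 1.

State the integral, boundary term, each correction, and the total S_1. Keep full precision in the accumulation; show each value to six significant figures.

∫_6^46 x^4 dx evaluates to 4.11910e+07.
½[f(6) + f(46)] = ½[1296.00 + 4.47746e+06] = 2.23938e+06.
Integral + boundary = 4.34304e+07.
Order-1 term: 1/12 · (389344 − 864.000) = 32373.3.

S_1 ≈ 4.34628e+07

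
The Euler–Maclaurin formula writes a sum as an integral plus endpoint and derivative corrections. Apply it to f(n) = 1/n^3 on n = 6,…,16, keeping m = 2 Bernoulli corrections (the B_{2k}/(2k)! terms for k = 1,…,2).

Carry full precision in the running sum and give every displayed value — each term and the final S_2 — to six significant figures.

S_2 ≈ 0.0145600

Integral: ∫_6^16 1/x^3 dx = 0.0119358.
Endpoint term: (f(6) + f(16))/2 = (0.00462963 + 0.000244141)/2 = 0.00243689.
Integral + boundary = 0.0143726.
Order-1 term: 1/12 · (-4.57764e-05 − (-0.00231481)) = 0.000189087.
Partial sum through k=1: 0.0145617.
Order-2 term: −1/720 · (-3.57628e-06 − (-0.00128601)) = -1.78116e-06.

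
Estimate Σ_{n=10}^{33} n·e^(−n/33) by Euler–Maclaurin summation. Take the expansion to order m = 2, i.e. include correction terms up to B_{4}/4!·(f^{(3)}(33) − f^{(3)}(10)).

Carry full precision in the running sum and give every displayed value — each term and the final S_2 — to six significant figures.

∫_10^33 x·e^(−x/33) dx evaluates to 246.799.
Endpoint term: (f(10) + f(33))/2 = (7.38577 + 12.1400)/2 = 9.76289.
Integral + boundary = 256.562.
Order-1 term: 1/12 · (0.00000 − 0.514766) = -0.0428971.
After k=1: 256.519.
Order-2 term: −1/720 · (0.000675628 − 0.00182913) = 1.60208e-06.

S_2 ≈ 256.519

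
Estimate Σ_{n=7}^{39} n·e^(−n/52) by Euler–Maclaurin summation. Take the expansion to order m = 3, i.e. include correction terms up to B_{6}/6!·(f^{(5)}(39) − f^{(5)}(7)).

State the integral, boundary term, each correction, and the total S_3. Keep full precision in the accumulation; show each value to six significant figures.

∫_7^39 x·e^(−x/52) dx evaluates to 446.353.
Endpoint term: (f(7) + f(39))/2 = (6.11836 + 18.4223)/2 = 12.2703.
Integral + boundary = 458.623.
k=1: B_{2}/(2)! × [f^{(1)}(39) − f^{(1)}(7)] = 1/12 × (0.118092 − 0.756391) = -0.0531916.
After k=1: 458.570.
k=2: B_{4}/(4)! × [f^{(3)}(39) − f^{(3)}(7)] = −1/720 × (0.000393056 − 0.000926219) = 7.40503e-07.
After k=2: 458.570.
k=3: B_{6}/(6)! × [f^{(5)}(39) − f^{(5)}(7)] = 1/30240 × (2.74571e-07 − 5.81622e-07) = -1.01538e-11.

S_3 ≈ 458.570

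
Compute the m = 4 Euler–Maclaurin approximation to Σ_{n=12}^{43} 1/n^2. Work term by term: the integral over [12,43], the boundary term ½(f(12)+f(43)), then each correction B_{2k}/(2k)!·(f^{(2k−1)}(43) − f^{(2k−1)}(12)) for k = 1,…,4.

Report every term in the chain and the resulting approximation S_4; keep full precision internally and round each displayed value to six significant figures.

The integral term ∫_12^43 1/x^2 dx = 0.0600775.
½[f(12) + f(43)] = ½[0.00694444 + 0.000540833] = 0.00374264.
Integral + boundary = 0.0638202.
Order-1 term: 1/12 · (-2.51550e-05 − (-0.00115741)) = 9.43544e-05.
Running total after k=1: 0.0639145.
Order-2 term: −1/720 · (-1.63256e-07 − (-9.64506e-05)) = -1.33732e-07.
Running total after k=2: 0.0639144.
Order-3 term: 1/30240 · (-2.64883e-09 − (-2.00939e-05)) = 6.64393e-10.
Running total after k=3: 0.0639144.
Order-4 term: −1/1209600 · (-8.02240e-11 − (-7.81429e-06)) = -6.46016e-12.

S_4 ≈ 0.0639144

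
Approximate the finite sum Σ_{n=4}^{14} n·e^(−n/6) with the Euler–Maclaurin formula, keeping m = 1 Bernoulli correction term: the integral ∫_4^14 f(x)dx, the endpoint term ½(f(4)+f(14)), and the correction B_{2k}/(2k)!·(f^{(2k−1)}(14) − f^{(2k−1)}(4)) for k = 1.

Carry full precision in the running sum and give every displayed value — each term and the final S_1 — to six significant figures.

The integral term ∫_4^14 x·e^(−x/6) dx = 19.1684.
½[f(4) + f(14)] = ½[2.05367 + 1.35761] = 1.70564.
Running total after boundary: 20.8740.
Correction k=1: B_{2}/2! · (f^{(1)}(14) − f^{(1)}(4)) = 1/12 · (-0.129296 − 0.171139) = -0.0250362.

S_1 ≈ 20.8490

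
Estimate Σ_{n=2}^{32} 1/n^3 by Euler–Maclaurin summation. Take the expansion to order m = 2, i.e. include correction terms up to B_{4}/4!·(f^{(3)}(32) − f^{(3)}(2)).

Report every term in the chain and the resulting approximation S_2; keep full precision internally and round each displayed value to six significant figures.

S_2 ≈ 0.201350

∫_2^32 1/x^3 dx evaluates to 0.124512.
Boundary: ½(f(2) + f(32)) = ½(0.125000 + 3.05176e-05) = 0.0625153.
So far: 0.187027.
k=1: B_{2}/(2)! × [f^{(1)}(32) − f^{(1)}(2)] = 1/12 × (-2.86102e-06 − (-0.187500)) = 0.0156248.
Running total after k=1: 0.202652.
k=2: B_{4}/(4)! × [f^{(3)}(32) − f^{(3)}(2)] = −1/720 × (-5.58794e-08 − (-0.937500)) = -0.00130208.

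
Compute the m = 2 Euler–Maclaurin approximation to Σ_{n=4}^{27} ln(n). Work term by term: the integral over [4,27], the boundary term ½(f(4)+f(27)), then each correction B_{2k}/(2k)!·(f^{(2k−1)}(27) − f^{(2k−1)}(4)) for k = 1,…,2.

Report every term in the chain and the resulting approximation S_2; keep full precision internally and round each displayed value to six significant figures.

Integral: ∫_4^27 ln(x) dx = 60.4424.
½[f(4) + f(27)] = ½[1.38629 + 3.29584] = 2.34107.
So far: 62.7835.
Order-1 term: 1/12 · (0.0370370 − 0.250000) = -0.0177469.
Running total after k=1: 62.7657.
Order-2 term: −1/720 · (0.000101611 − 0.0312500) = 4.32617e-05.

S_2 ≈ 62.7658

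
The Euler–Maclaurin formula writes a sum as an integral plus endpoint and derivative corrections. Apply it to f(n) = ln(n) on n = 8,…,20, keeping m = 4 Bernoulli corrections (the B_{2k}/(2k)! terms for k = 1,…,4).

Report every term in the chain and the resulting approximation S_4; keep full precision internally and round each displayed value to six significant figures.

S_4 ≈ 33.8105

∫_8^20 ln(x) dx evaluates to 31.2791.
Boundary: ½(f(8) + f(20)) = ½(2.07944 + 2.99573) = 2.53759.
Integral + boundary = 33.8167.
k=1: B_{2}/(2)! × [f^{(1)}(20) − f^{(1)}(8)] = 1/12 × (0.0500000 − 0.125000) = -0.00625000.
Running total after k=1: 33.8105.
k=2: B_{4}/(4)! × [f^{(3)}(20) − f^{(3)}(8)] = −1/720 × (0.000250000 − 0.00390625) = 5.07812e-06.
Running total after k=2: 33.8105.
k=3: B_{6}/(6)! × [f^{(5)}(20) − f^{(5)}(8)] = 1/30240 × (7.50000e-06 − 0.000732422) = -2.39723e-08.
Running total after k=3: 33.8105.
k=4: B_{8}/(8)! × [f^{(7)}(20) − f^{(7)}(8)] = −1/1209600 × (5.62500e-07 − 0.000343323) = 2.83367e-10.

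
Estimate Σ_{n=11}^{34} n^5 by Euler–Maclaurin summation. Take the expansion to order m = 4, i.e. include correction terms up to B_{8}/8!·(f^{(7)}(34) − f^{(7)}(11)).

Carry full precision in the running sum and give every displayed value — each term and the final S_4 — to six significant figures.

Integral: ∫_11^34 x^5 dx = 2.57172e+08.
Boundary: ½(f(11) + f(34)) = ½(161051 + 4.54354e+07) = 2.27982e+07.
Running total after boundary: 2.79970e+08.
k=1: B_{2}/(2)! × [f^{(1)}(34) − f^{(1)}(11)] = 1/12 × (6.68168e+06 − 73205.0) = 550706.
After k=1: 2.80521e+08.
k=2: B_{4}/(4)! × [f^{(3)}(34) − f^{(3)}(11)] = −1/720 × (69360.0 − 7260.00) = -86.2500.
After k=2: 2.80521e+08.
k=3: B_{6}/(6)! × [f^{(5)}(34) − f^{(5)}(11)] = 1/30240 × (120.000 − 120.000) = 0.00000.
After k=3: 2.80521e+08.
k=4: B_{8}/(8)! × [f^{(7)}(34) − f^{(7)}(11)] = −1/1209600 × (0.00000 − 0.00000) = 0.00000.

S_4 ≈ 2.80521e+08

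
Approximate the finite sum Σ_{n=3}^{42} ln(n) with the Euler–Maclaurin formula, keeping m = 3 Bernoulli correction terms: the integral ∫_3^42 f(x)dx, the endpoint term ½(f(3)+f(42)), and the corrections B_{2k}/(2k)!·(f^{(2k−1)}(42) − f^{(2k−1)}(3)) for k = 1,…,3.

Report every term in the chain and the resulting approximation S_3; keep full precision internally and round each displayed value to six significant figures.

S_3 ≈ 117.079

The integral term ∫_3^42 ln(x) dx = 114.686.
Boundary: ½(f(3) + f(42)) = ½(1.09861 + 3.73767) = 2.41814.
Integral + boundary = 117.104.
k=1: B_{2}/(2)! × [f^{(1)}(42) − f^{(1)}(3)] = 1/12 × (0.0238095 − 0.333333) = -0.0257937.
Partial sum through k=1: 117.079.
k=2: B_{4}/(4)! × [f^{(3)}(42) − f^{(3)}(3)] = −1/720 × (2.69949e-05 − 0.0740741) = 0.000102843.
Partial sum through k=2: 117.079.
k=3: B_{6}/(6)! × [f^{(5)}(42) − f^{(5)}(3)] = 1/30240 × (1.83639e-07 − 0.0987654) = -3.26605e-06.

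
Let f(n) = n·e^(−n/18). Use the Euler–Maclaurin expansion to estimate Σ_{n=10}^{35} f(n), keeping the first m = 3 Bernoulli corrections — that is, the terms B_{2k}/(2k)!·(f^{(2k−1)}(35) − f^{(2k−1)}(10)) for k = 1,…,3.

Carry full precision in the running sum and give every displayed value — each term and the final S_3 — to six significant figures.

The integral term ∫_10^35 x·e^(−x/18) dx = 152.686.
Endpoint term: (f(10) + f(35))/2 = (5.73753 + 5.00733)/2 = 5.37243.
So far: 158.059.
Correction k=1: B_{2}/2! · (f^{(1)}(35) − f^{(1)}(10)) = 1/12 · (-0.135119 − 0.255002) = -0.0325100.
Partial sum through k=1: 158.026.
Correction k=2: B_{4}/4! · (f^{(3)}(35) − f^{(3)}(10)) = −1/720 · (0.000466095 − 0.00432873) = 5.36477e-06.
Partial sum through k=2: 158.026.
Correction k=3: B_{6}/6! · (f^{(5)}(35) − f^{(5)}(10)) = 1/30240 · (4.16427e-06 − 2.42914e-05) = -6.65580e-10.

S_3 ≈ 158.026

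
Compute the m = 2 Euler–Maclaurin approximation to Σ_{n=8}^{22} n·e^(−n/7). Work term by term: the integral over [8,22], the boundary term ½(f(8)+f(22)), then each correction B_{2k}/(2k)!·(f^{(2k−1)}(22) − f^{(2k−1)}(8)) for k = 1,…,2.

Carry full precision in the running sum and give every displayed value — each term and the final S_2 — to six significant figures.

Integral: ∫_8^22 x·e^(−x/7) dx = 24.7238.
Endpoint term: (f(8) + f(22))/2 = (2.55125 + 0.949505)/2 = 1.75038.
Integral + boundary = 26.4742.
k=1: B_{2}/(2)! × [f^{(1)}(22) − f^{(1)}(8)] = 1/12 × (-0.0924842 − (-0.0455581)) = -0.00391051.
Running total after k=1: 26.4703.
k=2: B_{4}/(4)! × [f^{(3)}(22) − f^{(3)}(8)] = −1/720 × (-0.000125829 − 0.0120868) = 1.69620e-05.

S_2 ≈ 26.4703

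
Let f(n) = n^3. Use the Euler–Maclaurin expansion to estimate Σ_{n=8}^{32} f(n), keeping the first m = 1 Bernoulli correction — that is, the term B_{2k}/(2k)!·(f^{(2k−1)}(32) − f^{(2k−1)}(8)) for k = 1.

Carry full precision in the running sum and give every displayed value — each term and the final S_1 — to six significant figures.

∫_8^32 x^3 dx evaluates to 261120.
½[f(8) + f(32)] = ½[512.000 + 32768.0] = 16640.0.
Running total after boundary: 277760.
k=1: B_{2}/(2)! × [f^{(1)}(32) − f^{(1)}(8)] = 1/12 × (3072.00 − 192.000) = 240.000.

S_1 ≈ 278000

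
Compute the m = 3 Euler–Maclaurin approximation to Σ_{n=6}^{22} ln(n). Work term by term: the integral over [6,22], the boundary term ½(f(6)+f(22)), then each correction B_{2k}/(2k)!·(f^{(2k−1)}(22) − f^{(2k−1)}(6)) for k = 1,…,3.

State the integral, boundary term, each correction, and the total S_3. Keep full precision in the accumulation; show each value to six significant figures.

The integral term ∫_6^22 ln(x) dx = 41.2524.
½[f(6) + f(22)] = ½[1.79176 + 3.09104] = 2.44140.
Running total after boundary: 43.6938.
k=1: B_{2}/(2)! × [f^{(1)}(22) − f^{(1)}(6)] = 1/12 × (0.0454545 − 0.166667) = -0.0101010.
After k=1: 43.6837.
k=2: B_{4}/(4)! × [f^{(3)}(22) − f^{(3)}(6)] = −1/720 × (0.000187829 − 0.00925926) = 1.25992e-05.
After k=2: 43.6837.
k=3: B_{6}/(6)! × [f^{(5)}(22) − f^{(5)}(6)] = 1/30240 × (4.65691e-06 − 0.00308642) = -1.01910e-07.

S_3 ≈ 43.6837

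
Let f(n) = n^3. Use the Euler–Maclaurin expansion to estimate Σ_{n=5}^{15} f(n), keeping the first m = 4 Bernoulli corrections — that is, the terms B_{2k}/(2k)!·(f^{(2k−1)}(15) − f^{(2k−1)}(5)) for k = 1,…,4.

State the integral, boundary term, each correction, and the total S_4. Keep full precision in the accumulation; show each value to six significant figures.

S_4 ≈ 14300.0

Integral: ∫_5^15 x^3 dx = 12500.0.
Boundary: ½(f(5) + f(15)) = ½(125.000 + 3375.00) = 1750.00.
Integral + boundary = 14250.0.
k=1: B_{2}/(2)! × [f^{(1)}(15) − f^{(1)}(5)] = 1/12 × (675.000 − 75.0000) = 50.0000.
Running total after k=1: 14300.0.
k=2: B_{4}/(4)! × [f^{(3)}(15) − f^{(3)}(5)] = −1/720 × (6.00000 − 6.00000) = 0.00000.
Running total after k=2: 14300.0.
k=3: B_{6}/(6)! × [f^{(5)}(15) − f^{(5)}(5)] = 1/30240 × (0.00000 − 0.00000) = 0.00000.
Running total after k=3: 14300.0.
k=4: B_{8}/(8)! × [f^{(7)}(15) − f^{(7)}(5)] = −1/1209600 × (0.00000 − 0.00000) = 0.00000.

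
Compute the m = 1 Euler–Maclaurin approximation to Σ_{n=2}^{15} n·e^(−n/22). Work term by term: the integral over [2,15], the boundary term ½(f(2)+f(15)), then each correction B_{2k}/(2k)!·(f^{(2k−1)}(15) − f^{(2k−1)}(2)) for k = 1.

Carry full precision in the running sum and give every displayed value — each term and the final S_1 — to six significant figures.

S_1 ≈ 75.1301

Integral: ∫_2^15 x·e^(−x/22) dx = 70.4801.
Boundary: ½(f(2) + f(15)) = ½(1.82620 + 7.58545) = 4.70583.
Running total after boundary: 75.1859.
k=1: B_{2}/(2)! × [f^{(1)}(15) − f^{(1)}(2)] = 1/12 × (0.160903 − 0.830092) = -0.0557657.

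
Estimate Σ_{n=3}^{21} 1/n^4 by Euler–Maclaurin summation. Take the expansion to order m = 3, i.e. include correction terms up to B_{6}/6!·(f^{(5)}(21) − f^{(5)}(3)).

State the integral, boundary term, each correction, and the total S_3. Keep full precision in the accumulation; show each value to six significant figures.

S_3 ≈ 0.0197918

The integral term ∫_3^21 1/x^4 dx = 0.0123097.
Boundary: ½(f(3) + f(21)) = ½(0.0123457 + 5.14189e-06) = 0.00617541.
Integral + boundary = 0.0184851.
Order-1 term: 1/12 · (-9.79408e-07 − (-0.0164609)) = 0.00137166.
Running total after k=1: 0.0198568.
Order-2 term: −1/720 · (-6.66264e-08 − (-0.0548697)) = -7.62078e-05.
Running total after k=2: 0.0197805.
Order-3 term: 1/30240 · (-8.46049e-09 − (-0.341411)) = 1.12901e-05.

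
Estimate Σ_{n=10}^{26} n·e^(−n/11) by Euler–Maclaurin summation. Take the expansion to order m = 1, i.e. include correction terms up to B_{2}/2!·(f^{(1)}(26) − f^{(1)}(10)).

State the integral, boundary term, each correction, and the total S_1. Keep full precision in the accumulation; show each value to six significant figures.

∫_10^26 x·e^(−x/11) dx evaluates to 54.7781.
Boundary: ½(f(10) + f(26)) = ½(4.02890 + 2.44602) = 3.23746.
Running total after boundary: 58.0156.
k=1: B_{2}/(2)! × [f^{(1)}(26) − f^{(1)}(10)] = 1/12 × (-0.128288 − 0.0366264) = -0.0137428.

S_1 ≈ 58.0018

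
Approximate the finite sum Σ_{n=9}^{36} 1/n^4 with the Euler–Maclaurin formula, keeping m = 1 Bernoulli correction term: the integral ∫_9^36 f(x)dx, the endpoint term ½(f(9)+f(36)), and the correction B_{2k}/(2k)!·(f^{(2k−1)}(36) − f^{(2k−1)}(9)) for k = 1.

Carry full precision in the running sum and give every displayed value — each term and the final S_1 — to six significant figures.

S_1 ≈ 0.000532248

∫_9^36 1/x^4 dx evaluates to 0.000450103.
Boundary: ½(f(9) + f(36)) = ½(0.000152416 + 5.95374e-07) = 7.65056e-05.
So far: 0.000526608.
Correction k=1: B_{2}/2! · (f^{(1)}(36) − f^{(1)}(9)) = 1/12 · (-6.61527e-08 − (-6.77404e-05)) = 5.63952e-06.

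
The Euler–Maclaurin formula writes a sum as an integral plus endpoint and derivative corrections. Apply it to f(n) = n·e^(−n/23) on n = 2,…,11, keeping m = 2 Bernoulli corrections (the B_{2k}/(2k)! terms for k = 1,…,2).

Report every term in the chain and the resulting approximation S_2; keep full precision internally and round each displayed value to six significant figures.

S_2 ≈ 46.6645

Integral: ∫_2^11 x·e^(−x/23) dx = 42.3814.
½[f(2) + f(11)] = ½[1.83343 + 6.81847] = 4.32595.
Running total after boundary: 46.7073.
Order-1 term: 1/12 · (0.323405 − 0.837002) = -0.0427997.
Running total after k=1: 46.6645.
Order-2 term: −1/720 · (0.00295487 − 0.00504808) = 2.90724e-06.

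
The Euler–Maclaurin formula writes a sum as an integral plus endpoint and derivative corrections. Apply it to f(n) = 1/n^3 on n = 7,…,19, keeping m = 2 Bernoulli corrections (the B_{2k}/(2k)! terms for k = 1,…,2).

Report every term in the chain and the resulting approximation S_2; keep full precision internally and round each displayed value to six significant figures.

Integral: ∫_7^19 1/x^3 dx = 0.00881904.
Endpoint term: (f(7) + f(19))/2 = (0.00291545 + 0.000145794)/2 = 0.00153062.
Integral + boundary = 0.0103497.
k=1: B_{2}/(2)! × [f^{(1)}(19) − f^{(1)}(7)] = 1/12 × (-2.30201e-05 − (-0.00124948)) = 0.000102205.
Running total after k=1: 0.0104519.
k=2: B_{4}/(4)! × [f^{(3)}(19) − f^{(3)}(7)] = −1/720 × (-1.27535e-06 − (-0.000509992)) = -7.06550e-07.

S_2 ≈ 0.0104512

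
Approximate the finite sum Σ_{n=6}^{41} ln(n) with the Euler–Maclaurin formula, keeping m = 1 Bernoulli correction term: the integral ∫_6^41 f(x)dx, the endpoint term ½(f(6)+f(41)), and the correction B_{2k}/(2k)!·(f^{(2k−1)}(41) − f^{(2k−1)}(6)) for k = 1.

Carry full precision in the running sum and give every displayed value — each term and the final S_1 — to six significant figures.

S_1 ≈ 109.247

Integral: ∫_6^41 ln(x) dx = 106.506.
½[f(6) + f(41)] = ½[1.79176 + 3.71357] = 2.75267.
So far: 109.259.
k=1: B_{2}/(2)! × [f^{(1)}(41) − f^{(1)}(6)] = 1/12 × (0.0243902 − 0.166667) = -0.0118564.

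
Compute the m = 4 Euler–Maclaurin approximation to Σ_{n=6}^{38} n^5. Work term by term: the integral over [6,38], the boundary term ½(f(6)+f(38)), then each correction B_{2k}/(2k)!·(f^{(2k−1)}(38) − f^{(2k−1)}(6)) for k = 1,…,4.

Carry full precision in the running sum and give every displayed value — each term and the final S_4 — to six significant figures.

∫_6^38 x^5 dx evaluates to 5.01815e+08.
½[f(6) + f(38)] = ½[7776.00 + 7.92352e+07] = 3.96215e+07.
So far: 5.41436e+08.
Correction k=1: B_{2}/2! · (f^{(1)}(38) − f^{(1)}(6)) = 1/12 · (1.04257e+07 − 6480.00) = 868267.
After k=1: 5.42305e+08.
Correction k=2: B_{4}/4! · (f^{(3)}(38) − f^{(3)}(6)) = −1/720 · (86640.0 − 2160.00) = -117.333.
After k=2: 5.42305e+08.
Correction k=3: B_{6}/6! · (f^{(5)}(38) − f^{(5)}(6)) = 1/30240 · (120.000 − 120.000) = 0.00000.
After k=3: 5.42305e+08.
Correction k=4: B_{8}/8! · (f^{(7)}(38) − f^{(7)}(6)) = −1/1209600 · (0.00000 − 0.00000) = 0.00000.

S_4 ≈ 5.42305e+08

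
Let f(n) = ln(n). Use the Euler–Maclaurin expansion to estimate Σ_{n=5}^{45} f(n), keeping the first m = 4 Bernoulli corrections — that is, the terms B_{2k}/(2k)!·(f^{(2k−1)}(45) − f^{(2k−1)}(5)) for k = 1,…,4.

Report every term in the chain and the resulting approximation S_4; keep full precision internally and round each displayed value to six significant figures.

S_4 ≈ 125.946

∫_5^45 ln(x) dx evaluates to 123.253.
Endpoint term: (f(5) + f(45))/2 = (1.60944 + 3.80666)/2 = 2.70805.
So far: 125.961.
Correction k=1: B_{2}/2! · (f^{(1)}(45) − f^{(1)}(5)) = 1/12 · (0.0222222 − 0.200000) = -0.0148148.
Partial sum through k=1: 125.946.
Correction k=2: B_{4}/4! · (f^{(3)}(45) − f^{(3)}(5)) = −1/720 · (2.19479e-05 − 0.0160000) = 2.21917e-05.
Partial sum through k=2: 125.946.
Correction k=3: B_{6}/6! · (f^{(5)}(45) − f^{(5)}(5)) = 1/30240 · (1.30061e-07 − 0.00768000) = -2.53964e-07.
Partial sum through k=3: 125.946.
Correction k=4: B_{8}/8! · (f^{(7)}(45) − f^{(7)}(5)) = −1/1209600 · (1.92684e-09 − 0.00921600) = 7.61905e-09.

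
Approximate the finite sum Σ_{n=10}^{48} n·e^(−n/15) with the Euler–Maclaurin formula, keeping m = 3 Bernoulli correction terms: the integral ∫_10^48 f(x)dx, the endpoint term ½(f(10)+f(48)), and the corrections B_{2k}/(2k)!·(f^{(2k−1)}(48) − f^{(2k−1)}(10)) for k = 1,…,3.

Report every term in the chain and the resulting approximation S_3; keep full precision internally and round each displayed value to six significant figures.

Integral: ∫_10^48 x·e^(−x/15) dx = 154.011.
Boundary: ½(f(10) + f(48)) = ½(5.13417 + 1.95659) = 3.54538.
Running total after boundary: 157.557.
Correction k=1: B_{2}/2! · (f^{(1)}(48) − f^{(1)}(10)) = 1/12 · (-0.0896768 − 0.171139) = -0.0217347.
After k=1: 157.535.
Correction k=2: B_{4}/4! · (f^{(3)}(48) − f^{(3)}(10)) = −1/720 · (-3.62331e-05 − 0.00532433) = 7.44522e-06.
After k=2: 157.535.
Correction k=3: B_{6}/6! · (f^{(5)}(48) − f^{(5)}(10)) = 1/30240 · (1.44932e-06 − 4.39468e-05) = -1.40534e-09.

S_3 ≈ 157.535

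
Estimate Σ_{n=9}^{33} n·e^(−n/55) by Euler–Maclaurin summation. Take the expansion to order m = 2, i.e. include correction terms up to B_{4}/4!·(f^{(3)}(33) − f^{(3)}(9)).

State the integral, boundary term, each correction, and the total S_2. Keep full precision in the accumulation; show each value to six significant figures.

S_2 ≈ 345.245

Integral: ∫_9^33 x·e^(−x/55) dx = 332.410.
Endpoint term: (f(9) + f(33))/2 = (7.64146 + 18.1108)/2 = 12.8761.
Integral + boundary = 345.286.
Correction k=1: B_{2}/2! · (f^{(1)}(33) − f^{(1)}(9)) = 1/12 · (0.219525 − 0.710115) = -0.0408825.
Running total after k=1: 345.245.
Correction k=2: B_{4}/4! · (f^{(3)}(33) − f^{(3)}(9)) = −1/720 · (0.000435421 − 0.000796105) = 5.00950e-07.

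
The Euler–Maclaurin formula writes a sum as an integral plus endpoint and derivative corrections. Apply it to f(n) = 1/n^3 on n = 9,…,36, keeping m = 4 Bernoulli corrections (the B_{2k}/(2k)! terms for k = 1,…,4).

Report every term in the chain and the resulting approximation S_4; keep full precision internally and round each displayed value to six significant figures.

The integral term ∫_9^36 1/x^3 dx = 0.00578704.
½[f(9) + f(36)] = ½[0.00137174 + 2.14335e-05] = 0.000696588.
Integral + boundary = 0.00648362.
Correction k=1: B_{2}/2! · (f^{(1)}(36) − f^{(1)}(9)) = 1/12 · (-1.78612e-06 − (-0.000457247)) = 3.79551e-05.
Running total after k=1: 0.00652158.
Correction k=2: B_{4}/4! · (f^{(3)}(36) − f^{(3)}(9)) = −1/720 · (-2.75636e-08 − (-0.000112901)) = -1.56768e-07.
Running total after k=2: 0.00652142.
Correction k=3: B_{6}/6! · (f^{(5)}(36) − f^{(5)}(9)) = 1/30240 · (-8.93265e-10 − (-5.85410e-05)) = 1.93585e-09.
Running total after k=3: 0.00652143.
Correction k=4: B_{8}/8! · (f^{(7)}(36) − f^{(7)}(9)) = −1/1209600 · (-4.96259e-11 − (-5.20365e-05)) = -4.30195e-11.

S_4 ≈ 0.00652143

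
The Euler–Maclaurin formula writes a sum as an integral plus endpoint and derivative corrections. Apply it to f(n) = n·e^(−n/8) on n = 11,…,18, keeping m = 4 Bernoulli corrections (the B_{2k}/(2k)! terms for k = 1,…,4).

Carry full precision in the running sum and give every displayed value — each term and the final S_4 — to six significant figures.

S_4 ≈ 18.8447

The integral term ∫_11^18 x·e^(−x/8) dx = 16.5086.
½[f(11) + f(18)] = ½[2.78124 + 1.89719] = 2.33921.
Integral + boundary = 18.8478.
Correction k=1: B_{2}/2! · (f^{(1)}(18) − f^{(1)}(11)) = 1/12 · (-0.131749 − (-0.0948148)) = -0.00307785.
Running total after k=1: 18.8447.
Correction k=2: B_{4}/4! · (f^{(3)}(18) − f^{(3)}(11)) = −1/720 · (0.00123515 − 0.00641976) = 7.20084e-06.
Running total after k=2: 18.8447.
Correction k=3: B_{6}/6! · (f^{(5)}(18) − f^{(5)}(11)) = 1/30240 · (7.07636e-05 − 0.000223766) = -5.05959e-09.
Running total after k=3: 18.8447.
Correction k=4: B_{8}/8! · (f^{(7)}(18) − f^{(7)}(11)) = −1/1209600 · (1.90981e-06 − 5.42535e-06) = 2.90636e-12.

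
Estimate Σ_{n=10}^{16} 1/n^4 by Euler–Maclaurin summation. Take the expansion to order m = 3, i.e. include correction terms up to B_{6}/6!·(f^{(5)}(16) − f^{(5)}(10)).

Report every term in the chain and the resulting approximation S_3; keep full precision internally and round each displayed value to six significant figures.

Integral: ∫_10^16 1/x^4 dx = 0.000251953.
Endpoint term: (f(10) + f(16))/2 = (0.000100000 + 1.52588e-05)/2 = 5.76294e-05.
So far: 0.000309583.
Correction k=1: B_{2}/2! · (f^{(1)}(16) − f^{(1)}(10)) = 1/12 · (-3.81470e-06 − (-4.00000e-05)) = 3.01544e-06.
Running total after k=1: 0.000312598.
Correction k=2: B_{4}/4! · (f^{(3)}(16) − f^{(3)}(10)) = −1/720 · (-4.47035e-07 − (-1.20000e-05)) = -1.60458e-08.
Running total after k=2: 0.000312582.
Correction k=3: B_{6}/6! · (f^{(5)}(16) − f^{(5)}(10)) = 1/30240 · (-9.77889e-08 − (-6.72000e-06)) = 2.18988e-10.

S_3 ≈ 0.000312582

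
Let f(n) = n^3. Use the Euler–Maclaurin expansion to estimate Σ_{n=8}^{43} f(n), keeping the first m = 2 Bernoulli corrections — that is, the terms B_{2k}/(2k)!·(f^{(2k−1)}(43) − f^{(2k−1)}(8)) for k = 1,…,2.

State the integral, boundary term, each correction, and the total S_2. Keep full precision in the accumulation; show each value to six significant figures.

∫_8^43 x^3 dx evaluates to 853676.
½[f(8) + f(43)] = ½[512.000 + 79507.0] = 40009.5.
Integral + boundary = 893686.
k=1: B_{2}/(2)! × [f^{(1)}(43) − f^{(1)}(8)] = 1/12 × (5547.00 − 192.000) = 446.250.
After k=1: 894132.
k=2: B_{4}/(4)! × [f^{(3)}(43) − f^{(3)}(8)] = −1/720 × (6.00000 − 6.00000) = 0.00000.

S_2 ≈ 894132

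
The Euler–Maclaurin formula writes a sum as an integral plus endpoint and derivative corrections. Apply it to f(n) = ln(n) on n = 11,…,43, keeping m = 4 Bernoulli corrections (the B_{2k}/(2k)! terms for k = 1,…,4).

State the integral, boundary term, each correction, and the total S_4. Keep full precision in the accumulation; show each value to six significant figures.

S_4 ≈ 106.429

The integral term ∫_11^43 ln(x) dx = 103.355.
Boundary: ½(f(11) + f(43)) = ½(2.39790 + 3.76120) = 3.07955.
Integral + boundary = 106.434.
Correction k=1: B_{2}/2! · (f^{(1)}(43) − f^{(1)}(11)) = 1/12 · (0.0232558 − 0.0909091) = -0.00563777.
Partial sum through k=1: 106.429.
Correction k=2: B_{4}/4! · (f^{(3)}(43) − f^{(3)}(11)) = −1/720 · (2.51550e-05 − 0.00150263) = 2.05205e-06.
Partial sum through k=2: 106.429.
Correction k=3: B_{6}/6! · (f^{(5)}(43) − f^{(5)}(11)) = 1/30240 · (1.63256e-07 − 0.000149021) = -4.92255e-09.
Partial sum through k=3: 106.429.
Correction k=4: B_{8}/8! · (f^{(7)}(43) − f^{(7)}(11)) = −1/1209600 · (2.64883e-09 − 3.69474e-05) = 3.05429e-11.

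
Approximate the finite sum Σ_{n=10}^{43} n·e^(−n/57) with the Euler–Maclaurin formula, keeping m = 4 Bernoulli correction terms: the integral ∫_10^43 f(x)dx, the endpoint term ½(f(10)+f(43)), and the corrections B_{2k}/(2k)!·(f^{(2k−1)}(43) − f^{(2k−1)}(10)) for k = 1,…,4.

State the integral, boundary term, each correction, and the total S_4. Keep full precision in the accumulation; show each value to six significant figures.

The integral term ∫_10^43 x·e^(−x/57) dx = 523.775.
Boundary: ½(f(10) + f(43)) = ½(8.39089 + 20.2229) = 14.3069.
Integral + boundary = 538.081.
Order-1 term: 1/12 · (0.115512 − 0.691880) = -0.0480307.
Partial sum through k=1: 538.033.
Order-2 term: −1/720 · (0.000325057 − 0.000729473) = 5.61689e-07.
Partial sum through k=2: 538.033.
Order-3 term: 1/30240 · (1.89154e-07 − 3.83501e-07) = -6.42682e-12.
Partial sum through k=3: 538.033.
Order-4 term: −1/1209600 · (8.56447e-11 − 1.66968e-10) = 6.72317e-17.

S_4 ≈ 538.033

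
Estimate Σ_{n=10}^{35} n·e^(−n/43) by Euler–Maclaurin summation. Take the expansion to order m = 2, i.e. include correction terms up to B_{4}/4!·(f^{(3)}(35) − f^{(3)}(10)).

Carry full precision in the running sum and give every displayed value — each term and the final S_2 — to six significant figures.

S_2 ≈ 331.622

The integral term ∫_10^35 x·e^(−x/43) dx = 319.949.
Endpoint term: (f(10) + f(35))/2 = (7.92504 + 15.5086)/2 = 11.7168.
So far: 331.666.
Order-1 term: 1/12 · (0.0824377 − 0.608200) = -0.0438136.
Partial sum through k=1: 331.622.
Order-2 term: −1/720 · (0.000523874 − 0.00118616) = 9.19840e-07.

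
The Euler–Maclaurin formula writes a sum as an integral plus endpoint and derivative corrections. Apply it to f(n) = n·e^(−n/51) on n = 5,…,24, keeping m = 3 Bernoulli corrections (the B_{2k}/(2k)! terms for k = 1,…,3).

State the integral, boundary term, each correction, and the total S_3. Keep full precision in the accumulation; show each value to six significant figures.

S_3 ≈ 209.781

Integral: ∫_5^24 x·e^(−x/51) dx = 200.060.
Boundary: ½(f(5) + f(24)) = ½(4.53307 + 14.9912) = 9.76215.
Integral + boundary = 209.822.
Order-1 term: 1/12 · (0.330689 − 0.817730) = -0.0405867.
Partial sum through k=1: 209.781.
Order-2 term: −1/720 · (0.000607443 − 0.00101152) = 5.61215e-07.
Partial sum through k=2: 209.781.
Order-3 term: 1/30240 · (4.18203e-07 − 6.56918e-07) = -7.89402e-12.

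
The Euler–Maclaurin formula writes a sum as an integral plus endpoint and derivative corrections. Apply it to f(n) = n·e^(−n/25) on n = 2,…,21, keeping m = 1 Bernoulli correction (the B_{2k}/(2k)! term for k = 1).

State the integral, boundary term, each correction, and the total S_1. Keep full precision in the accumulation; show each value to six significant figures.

The integral term ∫_2^21 x·e^(−x/25) dx = 126.636.
½[f(2) + f(21)] = ½[1.84623 + 9.06592] = 5.45608.
Running total after boundary: 132.093.
Correction k=1: B_{2}/2! · (f^{(1)}(21) − f^{(1)}(2)) = 1/12 · (0.0690737 − 0.849267) = -0.0650161.

S_1 ≈ 132.027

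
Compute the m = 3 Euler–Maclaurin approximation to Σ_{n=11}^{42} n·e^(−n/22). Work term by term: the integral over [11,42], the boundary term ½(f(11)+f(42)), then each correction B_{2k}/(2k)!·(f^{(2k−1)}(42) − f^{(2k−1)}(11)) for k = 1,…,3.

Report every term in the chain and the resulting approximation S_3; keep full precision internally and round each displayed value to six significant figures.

The integral term ∫_11^42 x·e^(−x/22) dx = 231.654.
½[f(11) + f(42)] = ½[6.67184 + 6.22503] = 6.44844.
Running total after boundary: 238.103.
k=1: B_{2}/(2)! × [f^{(1)}(42) − f^{(1)}(11)] = 1/12 × (-0.134741 − 0.303265) = -0.0365005.
After k=1: 238.066.
k=2: B_{4}/(4)! × [f^{(3)}(42) − f^{(3)}(11)] = −1/720 × (0.000334069 − 0.00313291) = 3.88727e-06.
After k=2: 238.066.
k=3: B_{6}/(6)! × [f^{(5)}(42) − f^{(5)}(11)] = 1/30240 × (1.95564e-06 − 1.16513e-05) = -3.20624e-10.

S_3 ≈ 238.066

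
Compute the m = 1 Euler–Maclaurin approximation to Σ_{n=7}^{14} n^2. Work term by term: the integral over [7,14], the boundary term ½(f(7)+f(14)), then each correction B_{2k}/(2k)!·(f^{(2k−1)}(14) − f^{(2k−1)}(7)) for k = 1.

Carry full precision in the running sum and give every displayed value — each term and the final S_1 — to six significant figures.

∫_7^14 x^2 dx evaluates to 800.333.
Boundary: ½(f(7) + f(14)) = ½(49.0000 + 196.000) = 122.500.
Integral + boundary = 922.833.
Order-1 term: 1/12 · (28.0000 − 14.0000) = 1.16667.

S_1 ≈ 924.000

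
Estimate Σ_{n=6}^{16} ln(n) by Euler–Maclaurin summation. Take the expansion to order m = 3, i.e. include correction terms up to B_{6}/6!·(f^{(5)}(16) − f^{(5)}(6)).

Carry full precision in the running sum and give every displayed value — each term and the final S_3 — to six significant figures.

∫_6^16 ln(x) dx evaluates to 23.6109.
½[f(6) + f(16)] = ½[1.79176 + 2.77259] = 2.28217.
So far: 25.8930.
k=1: B_{2}/(2)! × [f^{(1)}(16) − f^{(1)}(6)] = 1/12 × (0.0625000 − 0.166667) = -0.00868056.
Partial sum through k=1: 25.8844.
k=2: B_{4}/(4)! × [f^{(3)}(16) − f^{(3)}(6)] = −1/720 × (0.000488281 − 0.00925926) = 1.21819e-05.
Partial sum through k=2: 25.8844.
k=3: B_{6}/(6)! × [f^{(5)}(16) − f^{(5)}(6)] = 1/30240 × (2.28882e-05 − 0.00308642) = -1.01307e-07.

S_3 ≈ 25.8844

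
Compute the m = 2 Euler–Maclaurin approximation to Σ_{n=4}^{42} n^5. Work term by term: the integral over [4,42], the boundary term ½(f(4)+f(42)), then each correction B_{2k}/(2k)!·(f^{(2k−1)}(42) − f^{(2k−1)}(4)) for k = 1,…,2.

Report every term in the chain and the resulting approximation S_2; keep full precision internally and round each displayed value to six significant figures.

∫_4^42 x^5 dx evaluates to 9.14838e+08.
½[f(4) + f(42)] = ½[1024.00 + 1.30691e+08] = 6.53461e+07.
Running total after boundary: 9.80184e+08.
Correction k=1: B_{2}/2! · (f^{(1)}(42) − f^{(1)}(4)) = 1/12 · (1.55585e+07 − 1280.00) = 1.29643e+06.
After k=1: 9.81481e+08.
Correction k=2: B_{4}/4! · (f^{(3)}(42) − f^{(3)}(4)) = −1/720 · (105840 − 960.000) = -145.667.

S_2 ≈ 9.81480e+08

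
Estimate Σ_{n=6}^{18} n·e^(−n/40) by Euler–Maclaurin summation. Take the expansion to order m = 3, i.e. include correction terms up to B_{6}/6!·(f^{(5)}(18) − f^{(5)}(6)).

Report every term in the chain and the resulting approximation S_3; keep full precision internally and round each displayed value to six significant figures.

The integral term ∫_6^18 x·e^(−x/40) dx = 104.405.
½[f(6) + f(18)] = ½[5.16425 + 11.4773] = 8.32078.
Running total after boundary: 112.726.
k=1: B_{2}/(2)! × [f^{(1)}(18) − f^{(1)}(6)] = 1/12 × (0.350695 − 0.731602) = -0.0317422.
Running total after k=1: 112.694.
k=2: B_{4}/(4)! × [f^{(3)}(18) − f^{(3)}(6)] = −1/720 × (0.00101622 − 0.00153314) = 7.17939e-07.
Running total after k=2: 112.694.
k=3: B_{6}/(6)! × [f^{(5)}(18) − f^{(5)}(6)] = 1/30240 × (1.13328e-06 − 1.63064e-06) = -1.64469e-11.

S_3 ≈ 112.694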